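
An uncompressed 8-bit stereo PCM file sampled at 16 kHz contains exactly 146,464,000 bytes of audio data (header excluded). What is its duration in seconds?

Byte rate = 16,000 × 1 × 2 = 32,000 bytes/s.
Duration = 146,464,000 / 32,000 = 4,577 s.

4,577 seconds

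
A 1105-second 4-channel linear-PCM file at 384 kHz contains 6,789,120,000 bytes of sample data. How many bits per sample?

Bytes per sample = 6,789,120,000 / (384,000 × 1,105 × 4) = 6,789,120,000 / 1,697,280,000 = 4.
Bit depth = 4 × 8 = 32 bits.

32 bits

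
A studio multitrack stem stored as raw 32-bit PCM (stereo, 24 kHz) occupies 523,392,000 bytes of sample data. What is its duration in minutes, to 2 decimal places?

Byte rate = 24,000 × 4 × 2 = 192,000 bytes/s.
Duration = 523,392,000 / 192,000 = 2,726 s.
2,726 s / 60 = 45.43 minutes.

45.43 minutes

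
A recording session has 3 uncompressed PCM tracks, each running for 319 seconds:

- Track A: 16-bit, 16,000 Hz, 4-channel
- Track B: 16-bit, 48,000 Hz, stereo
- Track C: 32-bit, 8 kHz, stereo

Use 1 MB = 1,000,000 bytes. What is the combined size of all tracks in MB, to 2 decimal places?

Track A: 16,000 × 319 × 2 × 4 = 40,832,000 bytes.
Track B: 48,000 × 319 × 2 × 2 = 61,248,000 bytes.
Track C: 8,000 × 319 × 4 × 2 = 20,416,000 bytes.
Total = 122,496,000 bytes = 122.50 MB.

122.50 MB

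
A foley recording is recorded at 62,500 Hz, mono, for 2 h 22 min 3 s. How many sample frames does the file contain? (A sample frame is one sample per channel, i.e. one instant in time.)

532,687,500 sample frames

2 h 22 min 3 s = 8,523 s.
62,500 samples/s × 8,523 s = 532,687,500 frames.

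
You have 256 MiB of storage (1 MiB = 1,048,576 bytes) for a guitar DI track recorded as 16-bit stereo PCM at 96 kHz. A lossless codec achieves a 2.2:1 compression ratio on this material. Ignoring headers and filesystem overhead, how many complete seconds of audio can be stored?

Uncompressed byte rate = 96,000 × 2 × 2 = 384,000 bytes/s.
After 2.2:1 compression, effective rate ≈ 174545.45 bytes/s.
Capacity = 256 × 1,048,576 = 268,435,456 bytes.
268,435,456 / effective rate ≈ 1537.91 s → 1,537 seconds.

1,537 seconds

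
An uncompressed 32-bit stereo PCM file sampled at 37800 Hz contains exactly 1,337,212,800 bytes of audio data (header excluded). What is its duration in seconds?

4,422 seconds

Byte rate = 37,800 × 4 × 2 = 302,400 bytes/s.
Duration = 1,337,212,800 / 302,400 = 4,422 s.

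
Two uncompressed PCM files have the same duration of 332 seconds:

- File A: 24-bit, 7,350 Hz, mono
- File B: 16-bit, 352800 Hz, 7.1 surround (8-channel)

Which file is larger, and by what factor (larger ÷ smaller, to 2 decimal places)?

File A: 7,350 × 3 × 1 = 22,050 bytes/s.
File B: 352,800 × 2 × 8 = 5,644,800 bytes/s.
File B is larger; ratio = 1,874,073,600 / 7,320,600 = 256.00.

File B, by a factor of 256.00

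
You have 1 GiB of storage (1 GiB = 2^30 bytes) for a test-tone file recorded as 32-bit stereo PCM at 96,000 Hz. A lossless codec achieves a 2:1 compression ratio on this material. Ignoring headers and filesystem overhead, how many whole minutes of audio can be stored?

46 minutes

Uncompressed byte rate = 96,000 × 4 × 2 = 768,000 bytes/s.
After 2:1 compression, effective rate ≈ 384000 bytes/s.
Capacity = 1 × 1,073,741,824 = 1,073,741,824 bytes.
1,073,741,824 / effective rate ≈ 2796.2 s → 46 minutes.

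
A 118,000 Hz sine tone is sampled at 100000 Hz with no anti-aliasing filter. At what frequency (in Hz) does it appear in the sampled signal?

18,000 Hz

Nyquist = 100,000/2 = 50,000 Hz; 118,000 Hz exceeds it.
Alias = |118,000 − 1×100,000| = |118,000 − 100,000| = 18,000 Hz.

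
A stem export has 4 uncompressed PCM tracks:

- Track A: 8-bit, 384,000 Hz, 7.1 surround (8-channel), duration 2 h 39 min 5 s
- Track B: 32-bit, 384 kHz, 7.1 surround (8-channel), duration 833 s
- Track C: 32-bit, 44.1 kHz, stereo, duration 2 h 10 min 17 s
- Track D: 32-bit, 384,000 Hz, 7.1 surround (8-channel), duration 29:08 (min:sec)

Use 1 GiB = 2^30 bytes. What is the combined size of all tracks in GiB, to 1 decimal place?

Track A: 2 h 39 min 5 s = 9,545 s; 384,000 × 9,545 × 1 × 8 = 29,322,240,000 bytes.
Track B: 384,000 × 833 × 4 × 8 = 10,235,904,000 bytes.
Track C: 2 h 10 min 17 s = 7,817 s; 44,100 × 7,817 × 4 × 2 = 2,757,837,600 bytes.
Track D: 29:08 (min:sec) = 1,748 s; 384,000 × 1,748 × 4 × 8 = 21,479,424,000 bytes.
Total = 63,795,405,600 bytes = 59.4 GiB.

59.4 GiB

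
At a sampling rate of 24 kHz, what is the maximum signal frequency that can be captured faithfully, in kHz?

12 kHz

Nyquist frequency = sample rate / 2 = 24,000 / 2 = 12 kHz.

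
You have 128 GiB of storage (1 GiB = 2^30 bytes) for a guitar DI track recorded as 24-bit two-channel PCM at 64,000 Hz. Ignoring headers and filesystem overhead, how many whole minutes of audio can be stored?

Uncompressed byte rate = 64,000 × 3 × 2 = 384,000 bytes/s.
Capacity = 128 × 1,073,741,824 = 137,438,953,472 bytes.
137,438,953,472 / 384,000 ≈ 357913.94 s → 5,965 minutes.

5,965 minutes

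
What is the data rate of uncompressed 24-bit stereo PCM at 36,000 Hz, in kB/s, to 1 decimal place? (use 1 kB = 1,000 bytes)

Bit rate = 36,000 × 24 × 2 = 1,728,000 bits/s.
1,728,000 / 8 = 216,000 B/s = 216.0 kB/s.

216.0 kB/s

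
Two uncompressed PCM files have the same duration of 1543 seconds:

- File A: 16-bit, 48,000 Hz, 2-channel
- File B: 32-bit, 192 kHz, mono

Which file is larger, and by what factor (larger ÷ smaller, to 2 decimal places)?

File B, by a factor of 4.00

File A: 48,000 × 2 × 2 = 192,000 bytes/s.
File B: 192,000 × 4 × 1 = 768,000 bytes/s.
File B is larger; ratio = 1,185,024,000 / 296,256,000 = 4.00.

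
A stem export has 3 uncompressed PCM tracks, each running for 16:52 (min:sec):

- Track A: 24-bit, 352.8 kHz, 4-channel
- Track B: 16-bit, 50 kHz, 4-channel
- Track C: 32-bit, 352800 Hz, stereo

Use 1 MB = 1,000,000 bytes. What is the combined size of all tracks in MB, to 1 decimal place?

16:52 (min:sec) = 1,012 s.
Track A: 352,800 × 1,012 × 3 × 4 = 4,284,403,200 bytes.
Track B: 50,000 × 1,012 × 2 × 4 = 404,800,000 bytes.
Track C: 352,800 × 1,012 × 4 × 2 = 2,856,268,800 bytes.
Total = 7,545,472,000 bytes = 7545.5 MB.

7545.5 MB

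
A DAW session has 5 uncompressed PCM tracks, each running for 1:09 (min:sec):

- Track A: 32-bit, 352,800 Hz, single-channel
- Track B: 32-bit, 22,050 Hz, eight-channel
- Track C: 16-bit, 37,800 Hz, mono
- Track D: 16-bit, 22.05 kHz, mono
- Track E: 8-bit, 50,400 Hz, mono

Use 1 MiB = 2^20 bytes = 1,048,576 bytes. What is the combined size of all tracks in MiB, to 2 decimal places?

1:09 (min:sec) = 69 s.
Track A: 352,800 × 69 × 4 × 1 = 97,372,800 bytes.
Track B: 22,050 × 69 × 4 × 8 = 48,686,400 bytes.
Track C: 37,800 × 69 × 2 × 1 = 5,216,400 bytes.
Track D: 22,050 × 69 × 2 × 1 = 3,042,900 bytes.
Track E: 50,400 × 69 × 1 × 1 = 3,477,600 bytes.
Total = 157,796,100 bytes = 150.49 MiB.

150.49 MiB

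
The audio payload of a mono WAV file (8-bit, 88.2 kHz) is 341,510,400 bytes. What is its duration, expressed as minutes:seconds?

Byte rate = 88,200 × 1 × 1 = 88,200 bytes/s.
Duration = 341,510,400 / 88,200 = 3,872 s.
3,872 s = 64:32.

64:32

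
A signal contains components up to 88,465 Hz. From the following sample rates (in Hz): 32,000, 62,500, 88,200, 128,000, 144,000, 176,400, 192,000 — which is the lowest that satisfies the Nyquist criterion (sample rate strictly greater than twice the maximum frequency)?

Need sample rate > 2 × 88,465 = 176,930 Hz.
Lowest listed rate above 176,930 Hz is 192,000 Hz.

192,000 Hz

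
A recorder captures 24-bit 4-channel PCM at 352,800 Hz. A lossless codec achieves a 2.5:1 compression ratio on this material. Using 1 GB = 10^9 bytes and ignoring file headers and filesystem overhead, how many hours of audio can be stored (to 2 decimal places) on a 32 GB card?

5.25 hours

Uncompressed byte rate = 352,800 × 3 × 4 = 4,233,600 bytes/s.
After 2.5:1 compression, effective rate ≈ 1693440 bytes/s.
Capacity = 32 × 1,000,000,000 = 32,000,000,000 bytes.
32,000,000,000 / effective rate ≈ 18896.45 s → 5.25 hours.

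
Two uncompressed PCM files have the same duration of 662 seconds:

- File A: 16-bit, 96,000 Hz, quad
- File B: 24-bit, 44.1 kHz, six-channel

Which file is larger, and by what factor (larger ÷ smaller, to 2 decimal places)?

File B, by a factor of 1.03

File A: 96,000 × 2 × 4 = 768,000 bytes/s.
File B: 44,100 × 3 × 6 = 793,800 bytes/s.
File B is larger; ratio = 525,495,600 / 508,416,000 = 1.03.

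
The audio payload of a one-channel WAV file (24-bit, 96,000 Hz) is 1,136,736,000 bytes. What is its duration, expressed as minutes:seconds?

Byte rate = 96,000 × 3 × 1 = 288,000 bytes/s.
Duration = 1,136,736,000 / 288,000 = 3,947 s.
3,947 s = 65:47.

65:47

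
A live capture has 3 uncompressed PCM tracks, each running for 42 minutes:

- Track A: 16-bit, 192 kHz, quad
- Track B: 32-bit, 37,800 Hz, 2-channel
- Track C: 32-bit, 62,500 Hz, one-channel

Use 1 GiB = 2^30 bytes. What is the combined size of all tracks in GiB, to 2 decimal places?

42 minutes = 2,520 s.
Track A: 192,000 × 2,520 × 2 × 4 = 3,870,720,000 bytes.
Track B: 37,800 × 2,520 × 4 × 2 = 762,048,000 bytes.
Track C: 62,500 × 2,520 × 4 × 1 = 630,000,000 bytes.
Total = 5,262,768,000 bytes = 4.90 GiB.

4.90 GiB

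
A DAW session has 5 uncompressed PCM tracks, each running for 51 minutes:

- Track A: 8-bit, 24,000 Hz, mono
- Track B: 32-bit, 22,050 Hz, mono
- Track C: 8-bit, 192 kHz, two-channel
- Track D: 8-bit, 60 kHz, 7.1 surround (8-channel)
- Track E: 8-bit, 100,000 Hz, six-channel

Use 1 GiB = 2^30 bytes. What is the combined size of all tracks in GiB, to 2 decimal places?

51 minutes = 3,060 s.
Track A: 24,000 × 3,060 × 1 × 1 = 73,440,000 bytes.
Track B: 22,050 × 3,060 × 4 × 1 = 269,892,000 bytes.
Track C: 192,000 × 3,060 × 1 × 2 = 1,175,040,000 bytes.
Track D: 60,000 × 3,060 × 1 × 8 = 1,468,800,000 bytes.
Track E: 100,000 × 3,060 × 1 × 6 = 1,836,000,000 bytes.
Total = 4,823,172,000 bytes = 4.49 GiB.

4.49 GiB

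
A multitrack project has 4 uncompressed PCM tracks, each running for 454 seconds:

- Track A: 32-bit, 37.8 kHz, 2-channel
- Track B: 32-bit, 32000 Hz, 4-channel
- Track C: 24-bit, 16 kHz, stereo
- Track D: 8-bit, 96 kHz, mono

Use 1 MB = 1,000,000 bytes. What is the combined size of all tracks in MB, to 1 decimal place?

Track A: 37,800 × 454 × 4 × 2 = 137,289,600 bytes.
Track B: 32,000 × 454 × 4 × 4 = 232,448,000 bytes.
Track C: 16,000 × 454 × 3 × 2 = 43,584,000 bytes.
Track D: 96,000 × 454 × 1 × 1 = 43,584,000 bytes.
Total = 456,905,600 bytes = 456.9 MB.

456.9 MB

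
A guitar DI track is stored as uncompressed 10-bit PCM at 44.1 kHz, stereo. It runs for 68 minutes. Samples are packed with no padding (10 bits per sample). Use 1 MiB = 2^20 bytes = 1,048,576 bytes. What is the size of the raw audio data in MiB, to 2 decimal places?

428.98 MiB

Duration = 68 minutes = 4,080 s.
Bits = 44,100 × 4,080 × 10 × 2 = 3,598,560,000 bits = 449,820,000 bytes.
449,820,000 / 1,048,576 = 428.98 MiB.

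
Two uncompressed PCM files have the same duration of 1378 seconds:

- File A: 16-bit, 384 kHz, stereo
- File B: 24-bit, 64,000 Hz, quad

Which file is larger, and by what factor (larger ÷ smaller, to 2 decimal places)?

File A, by a factor of 2.00

File A: 384,000 × 2 × 2 = 1,536,000 bytes/s.
File B: 64,000 × 3 × 4 = 768,000 bytes/s.
File A is larger; ratio = 2,116,608,000 / 1,058,304,000 = 2.00.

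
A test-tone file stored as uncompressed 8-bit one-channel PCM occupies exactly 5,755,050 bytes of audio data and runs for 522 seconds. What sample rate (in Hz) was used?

11,025 Hz

Bytes = sample_rate × seconds × bytes_per_sample × channels.
sample_rate = 5,755,050 / (522 × 1 × 1) = 5,755,050 / 522 = 11,025 Hz.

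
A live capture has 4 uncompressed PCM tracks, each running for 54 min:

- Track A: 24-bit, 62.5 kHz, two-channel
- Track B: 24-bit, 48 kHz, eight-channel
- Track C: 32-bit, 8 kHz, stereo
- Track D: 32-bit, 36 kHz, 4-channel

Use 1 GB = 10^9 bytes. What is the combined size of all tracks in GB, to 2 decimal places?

7.02 GB

54 min = 3,240 s.
Track A: 62,500 × 3,240 × 3 × 2 = 1,215,000,000 bytes.
Track B: 48,000 × 3,240 × 3 × 8 = 3,732,480,000 bytes.
Track C: 8,000 × 3,240 × 4 × 2 = 207,360,000 bytes.
Track D: 36,000 × 3,240 × 4 × 4 = 1,866,240,000 bytes.
Total = 7,021,080,000 bytes = 7.02 GB.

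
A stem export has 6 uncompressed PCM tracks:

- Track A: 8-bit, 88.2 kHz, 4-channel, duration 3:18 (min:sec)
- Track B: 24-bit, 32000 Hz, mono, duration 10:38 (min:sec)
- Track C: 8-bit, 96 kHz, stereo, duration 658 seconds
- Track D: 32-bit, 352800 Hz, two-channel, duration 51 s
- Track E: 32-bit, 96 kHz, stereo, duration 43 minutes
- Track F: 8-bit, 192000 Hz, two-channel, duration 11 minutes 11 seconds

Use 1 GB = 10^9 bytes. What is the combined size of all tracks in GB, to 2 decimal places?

2.64 GB

Track A: 3:18 (min:sec) = 198 s; 88,200 × 198 × 1 × 4 = 69,854,400 bytes.
Track B: 10:38 (min:sec) = 638 s; 32,000 × 638 × 3 × 1 = 61,248,000 bytes.
Track C: 96,000 × 658 × 1 × 2 = 126,336,000 bytes.
Track D: 352,800 × 51 × 4 × 2 = 143,942,400 bytes.
Track E: 43 minutes = 2,580 s; 96,000 × 2,580 × 4 × 2 = 1,981,440,000 bytes.
Track F: 11 minutes 11 seconds = 671 s; 192,000 × 671 × 1 × 2 = 257,664,000 bytes.
Total = 2,640,484,800 bytes = 2.64 GB.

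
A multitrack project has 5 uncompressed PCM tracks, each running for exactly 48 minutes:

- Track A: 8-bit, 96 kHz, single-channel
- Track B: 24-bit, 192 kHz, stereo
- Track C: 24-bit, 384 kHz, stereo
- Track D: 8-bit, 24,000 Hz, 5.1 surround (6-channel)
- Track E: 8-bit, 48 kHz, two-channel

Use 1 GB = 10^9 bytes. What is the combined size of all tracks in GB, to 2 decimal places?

10.92 GB

exactly 48 minutes = 2,880 s.
Track A: 96,000 × 2,880 × 1 × 1 = 276,480,000 bytes.
Track B: 192,000 × 2,880 × 3 × 2 = 3,317,760,000 bytes.
Track C: 384,000 × 2,880 × 3 × 2 = 6,635,520,000 bytes.
Track D: 24,000 × 2,880 × 1 × 6 = 414,720,000 bytes.
Track E: 48,000 × 2,880 × 1 × 2 = 276,480,000 bytes.
Total = 10,920,960,000 bytes = 10.92 GB.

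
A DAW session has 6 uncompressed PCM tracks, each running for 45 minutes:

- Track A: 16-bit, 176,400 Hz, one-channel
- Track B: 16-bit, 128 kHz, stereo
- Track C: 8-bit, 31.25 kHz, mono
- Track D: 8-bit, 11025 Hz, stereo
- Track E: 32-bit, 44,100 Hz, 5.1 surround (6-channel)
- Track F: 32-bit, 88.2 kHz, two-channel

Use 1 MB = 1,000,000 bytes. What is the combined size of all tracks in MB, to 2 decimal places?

45 minutes = 2,700 s.
Track A: 176,400 × 2,700 × 2 × 1 = 952,560,000 bytes.
Track B: 128,000 × 2,700 × 2 × 2 = 1,382,400,000 bytes.
Track C: 31,250 × 2,700 × 1 × 1 = 84,375,000 bytes.
Track D: 11,025 × 2,700 × 1 × 2 = 59,535,000 bytes.
Track E: 44,100 × 2,700 × 4 × 6 = 2,857,680,000 bytes.
Track F: 88,200 × 2,700 × 4 × 2 = 1,905,120,000 bytes.
Total = 7,241,670,000 bytes = 7241.67 MB.

7241.67 MB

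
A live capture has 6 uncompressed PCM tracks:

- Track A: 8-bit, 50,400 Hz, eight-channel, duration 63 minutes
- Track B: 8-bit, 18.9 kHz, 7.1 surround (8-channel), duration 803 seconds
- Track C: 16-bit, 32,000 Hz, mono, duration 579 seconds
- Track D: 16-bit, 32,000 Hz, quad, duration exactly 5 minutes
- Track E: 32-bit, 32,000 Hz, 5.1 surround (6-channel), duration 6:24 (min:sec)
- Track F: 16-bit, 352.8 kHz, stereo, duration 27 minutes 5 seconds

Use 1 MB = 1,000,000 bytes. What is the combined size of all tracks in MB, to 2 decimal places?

Track A: 63 minutes = 3,780 s; 50,400 × 3,780 × 1 × 8 = 1,524,096,000 bytes.
Track B: 18,900 × 803 × 1 × 8 = 121,413,600 bytes.
Track C: 32,000 × 579 × 2 × 1 = 37,056,000 bytes.
Track D: exactly 5 minutes = 300 s; 32,000 × 300 × 2 × 4 = 76,800,000 bytes.
Track E: 6:24 (min:sec) = 384 s; 32,000 × 384 × 4 × 6 = 294,912,000 bytes.
Track F: 27 minutes 5 seconds = 1,625 s; 352,800 × 1,625 × 2 × 2 = 2,293,200,000 bytes.
Total = 4,347,477,600 bytes = 4347.48 MB.

4347.48 MB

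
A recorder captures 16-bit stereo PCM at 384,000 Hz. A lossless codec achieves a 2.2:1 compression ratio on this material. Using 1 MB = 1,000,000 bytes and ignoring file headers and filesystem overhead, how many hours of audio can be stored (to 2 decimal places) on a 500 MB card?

0.20 hours

Uncompressed byte rate = 384,000 × 2 × 2 = 1,536,000 bytes/s.
After 2.2:1 compression, effective rate ≈ 698181.82 bytes/s.
Capacity = 500 × 1,000,000 = 500,000,000 bytes.
500,000,000 / effective rate ≈ 716.15 s → 0.20 hours.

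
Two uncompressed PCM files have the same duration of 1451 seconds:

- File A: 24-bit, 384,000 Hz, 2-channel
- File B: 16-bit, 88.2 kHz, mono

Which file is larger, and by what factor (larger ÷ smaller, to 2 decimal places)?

File A: 384,000 × 3 × 2 = 2,304,000 bytes/s.
File B: 88,200 × 2 × 1 = 176,400 bytes/s.
File A is larger; ratio = 3,343,104,000 / 255,956,400 = 13.06.

File A, by a factor of 13.06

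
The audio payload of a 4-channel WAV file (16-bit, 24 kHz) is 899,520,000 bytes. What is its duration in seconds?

Byte rate = 24,000 × 2 × 4 = 192,000 bytes/s.
Duration = 899,520,000 / 192,000 = 4,685 s.

4,685 seconds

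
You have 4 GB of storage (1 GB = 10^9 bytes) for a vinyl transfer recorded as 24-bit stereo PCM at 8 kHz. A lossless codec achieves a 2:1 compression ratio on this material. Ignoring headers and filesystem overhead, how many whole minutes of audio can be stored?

Uncompressed byte rate = 8,000 × 3 × 2 = 48,000 bytes/s.
After 2:1 compression, effective rate ≈ 24000 bytes/s.
Capacity = 4 × 1,000,000,000 = 4,000,000,000 bytes.
4,000,000,000 / effective rate ≈ 166666.67 s → 2,777 minutes.

2,777 minutes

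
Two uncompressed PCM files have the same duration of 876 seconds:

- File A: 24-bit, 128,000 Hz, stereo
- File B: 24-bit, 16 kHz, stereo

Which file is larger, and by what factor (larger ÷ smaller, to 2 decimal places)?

File A, by a factor of 8.00

File A: 128,000 × 3 × 2 = 768,000 bytes/s.
File B: 16,000 × 3 × 2 = 96,000 bytes/s.
File A is larger; ratio = 672,768,000 / 84,096,000 = 8.00.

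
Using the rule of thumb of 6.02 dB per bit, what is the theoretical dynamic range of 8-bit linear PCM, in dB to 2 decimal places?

48.16 dB

8 × 6.02 = 48.16 dB.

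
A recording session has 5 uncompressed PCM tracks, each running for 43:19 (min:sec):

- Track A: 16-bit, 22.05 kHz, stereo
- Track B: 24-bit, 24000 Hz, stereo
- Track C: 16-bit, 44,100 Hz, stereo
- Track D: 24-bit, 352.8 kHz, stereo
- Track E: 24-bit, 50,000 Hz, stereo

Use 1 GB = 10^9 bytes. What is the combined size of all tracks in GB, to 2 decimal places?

43:19 (min:sec) = 2,599 s.
Track A: 22,050 × 2,599 × 2 × 2 = 229,231,800 bytes.
Track B: 24,000 × 2,599 × 3 × 2 = 374,256,000 bytes.
Track C: 44,100 × 2,599 × 2 × 2 = 458,463,600 bytes.
Track D: 352,800 × 2,599 × 3 × 2 = 5,501,563,200 bytes.
Track E: 50,000 × 2,599 × 3 × 2 = 779,700,000 bytes.
Total = 7,343,214,600 bytes = 7.34 GB.

7.34 GB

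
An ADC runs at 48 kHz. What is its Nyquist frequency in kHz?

24 kHz

Nyquist frequency = sample rate / 2 = 48,000 / 2 = 24 kHz.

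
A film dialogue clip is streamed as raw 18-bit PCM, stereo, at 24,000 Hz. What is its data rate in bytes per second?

Bit rate = 24,000 × 18 × 2 = 864,000 bits/s.
864,000 / 8 = 108,000 bytes/s.

108,000 bytes/s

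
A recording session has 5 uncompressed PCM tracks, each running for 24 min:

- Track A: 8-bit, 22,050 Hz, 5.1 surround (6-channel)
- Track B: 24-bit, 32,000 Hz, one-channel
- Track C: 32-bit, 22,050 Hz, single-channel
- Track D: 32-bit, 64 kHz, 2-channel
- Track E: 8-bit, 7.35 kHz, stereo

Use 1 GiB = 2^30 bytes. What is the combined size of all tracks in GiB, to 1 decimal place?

24 min = 1,440 s.
Track A: 22,050 × 1,440 × 1 × 6 = 190,512,000 bytes.
Track B: 32,000 × 1,440 × 3 × 1 = 138,240,000 bytes.
Track C: 22,050 × 1,440 × 4 × 1 = 127,008,000 bytes.
Track D: 64,000 × 1,440 × 4 × 2 = 737,280,000 bytes.
Track E: 7,350 × 1,440 × 1 × 2 = 21,168,000 bytes.
Total = 1,214,208,000 bytes = 1.1 GiB.

1.1 GiB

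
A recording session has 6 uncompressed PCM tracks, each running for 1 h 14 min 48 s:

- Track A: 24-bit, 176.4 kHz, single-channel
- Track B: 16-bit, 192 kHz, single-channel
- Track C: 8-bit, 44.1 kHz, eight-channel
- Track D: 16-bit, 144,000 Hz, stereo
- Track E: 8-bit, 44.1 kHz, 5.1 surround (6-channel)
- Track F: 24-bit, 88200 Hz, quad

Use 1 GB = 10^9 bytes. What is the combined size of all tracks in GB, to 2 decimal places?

14.20 GB

1 h 14 min 48 s = 4,488 s.
Track A: 176,400 × 4,488 × 3 × 1 = 2,375,049,600 bytes.
Track B: 192,000 × 4,488 × 2 × 1 = 1,723,392,000 bytes.
Track C: 44,100 × 4,488 × 1 × 8 = 1,583,366,400 bytes.
Track D: 144,000 × 4,488 × 2 × 2 = 2,585,088,000 bytes.
Track E: 44,100 × 4,488 × 1 × 6 = 1,187,524,800 bytes.
Track F: 88,200 × 4,488 × 3 × 4 = 4,750,099,200 bytes.
Total = 14,204,520,000 bytes = 14.20 GB.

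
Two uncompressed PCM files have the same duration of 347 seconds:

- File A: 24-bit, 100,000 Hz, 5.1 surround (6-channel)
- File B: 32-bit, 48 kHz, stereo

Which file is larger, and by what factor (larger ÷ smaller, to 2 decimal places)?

File A: 100,000 × 3 × 6 = 1,800,000 bytes/s.
File B: 48,000 × 4 × 2 = 384,000 bytes/s.
File A is larger; ratio = 624,600,000 / 133,248,000 = 4.69.

File A, by a factor of 4.69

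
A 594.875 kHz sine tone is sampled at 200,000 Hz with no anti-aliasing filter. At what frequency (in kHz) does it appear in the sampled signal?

Nyquist = 200,000/2 = 100,000 Hz; 594,875 Hz exceeds it.
Alias = |594,875 − 3×200,000| = |594,875 − 600,000| = 5,125 Hz = 5.125 kHz.

5.125 kHz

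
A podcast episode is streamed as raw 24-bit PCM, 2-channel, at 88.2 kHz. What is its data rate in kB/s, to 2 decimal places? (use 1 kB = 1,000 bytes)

529.20 kB/s

Bit rate = 88,200 × 24 × 2 = 4,233,600 bits/s.
4,233,600 / 8 = 529,200 B/s = 529.20 kB/s.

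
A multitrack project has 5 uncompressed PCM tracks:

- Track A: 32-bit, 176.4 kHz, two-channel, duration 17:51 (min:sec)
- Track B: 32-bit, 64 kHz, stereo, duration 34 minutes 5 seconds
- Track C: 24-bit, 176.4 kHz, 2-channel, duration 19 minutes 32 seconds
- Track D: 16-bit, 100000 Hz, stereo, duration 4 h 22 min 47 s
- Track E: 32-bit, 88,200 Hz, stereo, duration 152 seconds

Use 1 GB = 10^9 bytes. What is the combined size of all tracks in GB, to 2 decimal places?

Track A: 17:51 (min:sec) = 1,071 s; 176,400 × 1,071 × 4 × 2 = 1,511,395,200 bytes.
Track B: 34 minutes 5 seconds = 2,045 s; 64,000 × 2,045 × 4 × 2 = 1,047,040,000 bytes.
Track C: 19 minutes 32 seconds = 1,172 s; 176,400 × 1,172 × 3 × 2 = 1,240,444,800 bytes.
Track D: 4 h 22 min 47 s = 15,767 s; 100,000 × 15,767 × 2 × 2 = 6,306,800,000 bytes.
Track E: 88,200 × 152 × 4 × 2 = 107,251,200 bytes.
Total = 10,212,931,200 bytes = 10.21 GB.

10.21 GB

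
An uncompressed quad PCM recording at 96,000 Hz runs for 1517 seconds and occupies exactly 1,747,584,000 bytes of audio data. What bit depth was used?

24 bits

Bytes per sample = 1,747,584,000 / (96,000 × 1,517 × 4) = 1,747,584,000 / 582,528,000 = 3.
Bit depth = 3 × 8 = 24 bits.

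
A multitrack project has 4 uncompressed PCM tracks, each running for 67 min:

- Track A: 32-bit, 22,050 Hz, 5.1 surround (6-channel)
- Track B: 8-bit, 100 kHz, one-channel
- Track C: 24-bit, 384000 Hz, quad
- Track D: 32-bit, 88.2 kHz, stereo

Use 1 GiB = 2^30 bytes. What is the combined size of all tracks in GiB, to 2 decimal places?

22.25 GiB

67 min = 4,020 s.
Track A: 22,050 × 4,020 × 4 × 6 = 2,127,384,000 bytes.
Track B: 100,000 × 4,020 × 1 × 1 = 402,000,000 bytes.
Track C: 384,000 × 4,020 × 3 × 4 = 18,524,160,000 bytes.
Track D: 88,200 × 4,020 × 4 × 2 = 2,836,512,000 bytes.
Total = 23,890,056,000 bytes = 22.25 GiB.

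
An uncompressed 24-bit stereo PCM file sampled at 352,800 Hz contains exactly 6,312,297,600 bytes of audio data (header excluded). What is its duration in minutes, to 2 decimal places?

49.70 minutes

Byte rate = 352,800 × 3 × 2 = 2,116,800 bytes/s.
Duration = 6,312,297,600 / 2,116,800 = 2,982 s.
2,982 s / 60 = 49.70 minutes.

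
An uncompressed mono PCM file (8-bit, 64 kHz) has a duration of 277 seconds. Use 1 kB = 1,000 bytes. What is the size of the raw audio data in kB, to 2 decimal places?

17728.00 kB

Bytes = 64,000 samples/s × 277 s × 1 bytes/sample × 1 ch = 17,728,000 bytes.
17,728,000 / 1,000 = 17728.00 kB.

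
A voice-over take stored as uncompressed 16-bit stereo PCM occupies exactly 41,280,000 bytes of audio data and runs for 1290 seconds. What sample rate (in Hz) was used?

8,000 Hz

Bytes = sample_rate × seconds × bytes_per_sample × channels.
sample_rate = 41,280,000 / (1,290 × 2 × 2) = 41,280,000 / 5,160 = 8,000 Hz.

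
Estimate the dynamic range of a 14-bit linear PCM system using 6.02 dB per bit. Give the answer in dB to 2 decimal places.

14 × 6.02 = 84.28 dB.

84.28 dB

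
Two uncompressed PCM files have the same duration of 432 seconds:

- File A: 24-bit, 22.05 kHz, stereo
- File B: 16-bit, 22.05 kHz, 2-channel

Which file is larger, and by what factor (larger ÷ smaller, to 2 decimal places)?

File A, by a factor of 1.50

File A: 22,050 × 3 × 2 = 132,300 bytes/s.
File B: 22,050 × 2 × 2 = 88,200 bytes/s.
File A is larger; ratio = 57,153,600 / 38,102,400 = 1.50.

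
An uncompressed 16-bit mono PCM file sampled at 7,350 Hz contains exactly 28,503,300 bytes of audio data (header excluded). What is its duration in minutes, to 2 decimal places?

32.32 minutes

Byte rate = 7,350 × 2 × 1 = 14,700 bytes/s.
Duration = 28,503,300 / 14,700 = 1,939 s.
1,939 s / 60 = 32.32 minutes.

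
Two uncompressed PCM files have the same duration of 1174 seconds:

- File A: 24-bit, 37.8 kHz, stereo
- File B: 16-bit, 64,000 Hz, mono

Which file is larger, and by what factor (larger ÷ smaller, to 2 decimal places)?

File A: 37,800 × 3 × 2 = 226,800 bytes/s.
File B: 64,000 × 2 × 1 = 128,000 bytes/s.
File A is larger; ratio = 266,263,200 / 150,272,000 = 1.77.

File A, by a factor of 1.77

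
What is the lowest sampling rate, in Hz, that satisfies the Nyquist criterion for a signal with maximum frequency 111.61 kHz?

223,220 Hz

Minimum sample rate = 2 × 111,610 Hz = 223,220 Hz.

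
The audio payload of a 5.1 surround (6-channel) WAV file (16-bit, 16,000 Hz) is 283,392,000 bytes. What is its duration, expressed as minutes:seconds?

Byte rate = 16,000 × 2 × 6 = 192,000 bytes/s.
Duration = 283,392,000 / 192,000 = 1,476 s.
1,476 s = 24:36.

24:36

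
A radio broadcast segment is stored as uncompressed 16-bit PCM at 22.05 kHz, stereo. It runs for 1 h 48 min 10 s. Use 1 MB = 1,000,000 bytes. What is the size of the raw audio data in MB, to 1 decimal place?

Duration = 1 h 48 min 10 s = 6,490 s.
Bytes = 22,050 samples/s × 6,490 s × 2 bytes/sample × 2 ch = 572,418,000 bytes.
572,418,000 / 1,000,000 = 572.4 MB.

572.4 MB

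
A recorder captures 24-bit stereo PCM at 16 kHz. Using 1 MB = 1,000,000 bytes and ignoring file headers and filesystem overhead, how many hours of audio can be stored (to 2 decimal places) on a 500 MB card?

Uncompressed byte rate = 16,000 × 3 × 2 = 96,000 bytes/s.
Capacity = 500 × 1,000,000 = 500,000,000 bytes.
500,000,000 / 96,000 ≈ 5208.33 s → 1.45 hours.

1.45 hours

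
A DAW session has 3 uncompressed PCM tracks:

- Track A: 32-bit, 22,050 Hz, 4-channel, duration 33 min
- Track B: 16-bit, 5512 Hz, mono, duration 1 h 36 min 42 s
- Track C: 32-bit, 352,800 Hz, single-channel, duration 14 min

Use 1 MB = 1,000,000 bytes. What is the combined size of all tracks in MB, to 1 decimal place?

1947.9 MB

Track A: 33 min = 1,980 s; 22,050 × 1,980 × 4 × 4 = 698,544,000 bytes.
Track B: 1 h 36 min 42 s = 5,802 s; 5,512 × 5,802 × 2 × 1 = 63,961,248 bytes.
Track C: 14 min = 840 s; 352,800 × 840 × 4 × 1 = 1,185,408,000 bytes.
Total = 1,947,913,248 bytes = 1947.9 MB.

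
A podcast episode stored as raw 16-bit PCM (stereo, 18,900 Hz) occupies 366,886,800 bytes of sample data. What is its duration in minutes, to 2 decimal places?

Byte rate = 18,900 × 2 × 2 = 75,600 bytes/s.
Duration = 366,886,800 / 75,600 = 4,853 s.
4,853 s / 60 = 80.88 minutes.

80.88 minutes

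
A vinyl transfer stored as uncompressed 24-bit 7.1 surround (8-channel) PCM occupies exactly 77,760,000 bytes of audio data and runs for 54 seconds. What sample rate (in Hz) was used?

60,000 Hz

Bytes = sample_rate × seconds × bytes_per_sample × channels.
sample_rate = 77,760,000 / (54 × 3 × 8) = 77,760,000 / 1,296 = 60,000 Hz.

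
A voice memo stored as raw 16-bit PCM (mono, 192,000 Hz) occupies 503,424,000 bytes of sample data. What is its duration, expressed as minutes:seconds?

21:51

Byte rate = 192,000 × 2 × 1 = 384,000 bytes/s.
Duration = 503,424,000 / 384,000 = 1,311 s.
1,311 s = 21:51.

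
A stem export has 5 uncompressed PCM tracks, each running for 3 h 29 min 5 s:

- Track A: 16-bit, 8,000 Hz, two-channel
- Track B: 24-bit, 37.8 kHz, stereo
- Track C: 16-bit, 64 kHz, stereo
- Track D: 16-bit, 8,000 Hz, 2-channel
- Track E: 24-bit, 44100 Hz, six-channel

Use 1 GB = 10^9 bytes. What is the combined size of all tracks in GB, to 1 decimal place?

16.8 GB

3 h 29 min 5 s = 12,545 s.
Track A: 8,000 × 12,545 × 2 × 2 = 401,440,000 bytes.
Track B: 37,800 × 12,545 × 3 × 2 = 2,845,206,000 bytes.
Track C: 64,000 × 12,545 × 2 × 2 = 3,211,520,000 bytes.
Track D: 8,000 × 12,545 × 2 × 2 = 401,440,000 bytes.
Track E: 44,100 × 12,545 × 3 × 6 = 9,958,221,000 bytes.
Total = 16,817,827,000 bytes = 16.8 GB.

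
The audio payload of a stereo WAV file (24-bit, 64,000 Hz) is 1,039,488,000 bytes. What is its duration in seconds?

2,707 seconds

Byte rate = 64,000 × 3 × 2 = 384,000 bytes/s.
Duration = 1,039,488,000 / 384,000 = 2,707 s.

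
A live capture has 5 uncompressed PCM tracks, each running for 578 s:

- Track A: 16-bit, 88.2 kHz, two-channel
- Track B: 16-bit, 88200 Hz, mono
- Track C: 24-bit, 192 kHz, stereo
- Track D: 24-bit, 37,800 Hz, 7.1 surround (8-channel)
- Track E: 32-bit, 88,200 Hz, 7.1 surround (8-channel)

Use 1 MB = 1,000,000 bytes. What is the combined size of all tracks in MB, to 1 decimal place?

Track A: 88,200 × 578 × 2 × 2 = 203,918,400 bytes.
Track B: 88,200 × 578 × 2 × 1 = 101,959,200 bytes.
Track C: 192,000 × 578 × 3 × 2 = 665,856,000 bytes.
Track D: 37,800 × 578 × 3 × 8 = 524,361,600 bytes.
Track E: 88,200 × 578 × 4 × 8 = 1,631,347,200 bytes.
Total = 3,127,442,400 bytes = 3127.4 MB.

3127.4 MB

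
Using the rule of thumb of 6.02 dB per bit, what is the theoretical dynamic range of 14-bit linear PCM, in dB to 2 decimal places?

84.28 dB

14 × 6.02 = 84.28 dB.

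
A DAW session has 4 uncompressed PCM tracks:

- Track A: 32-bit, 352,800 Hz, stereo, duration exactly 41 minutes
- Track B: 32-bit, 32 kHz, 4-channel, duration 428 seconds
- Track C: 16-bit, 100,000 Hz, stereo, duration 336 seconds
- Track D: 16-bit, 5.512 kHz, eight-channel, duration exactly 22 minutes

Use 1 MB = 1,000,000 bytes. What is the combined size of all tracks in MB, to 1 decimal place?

Track A: exactly 41 minutes = 2,460 s; 352,800 × 2,460 × 4 × 2 = 6,943,104,000 bytes.
Track B: 32,000 × 428 × 4 × 4 = 219,136,000 bytes.
Track C: 100,000 × 336 × 2 × 2 = 134,400,000 bytes.
Track D: exactly 22 minutes = 1,320 s; 5,512 × 1,320 × 2 × 8 = 116,413,440 bytes.
Total = 7,413,053,440 bytes = 7413.1 MB.

7413.1 MB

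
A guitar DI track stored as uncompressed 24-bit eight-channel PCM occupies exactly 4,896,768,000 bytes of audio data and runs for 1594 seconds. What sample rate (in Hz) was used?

Bytes = sample_rate × seconds × bytes_per_sample × channels.
sample_rate = 4,896,768,000 / (1,594 × 3 × 8) = 4,896,768,000 / 38,256 = 128,000 Hz.

128,000 Hz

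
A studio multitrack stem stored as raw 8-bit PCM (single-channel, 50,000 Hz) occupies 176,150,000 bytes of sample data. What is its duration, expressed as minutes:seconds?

Byte rate = 50,000 × 1 × 1 = 50,000 bytes/s.
Duration = 176,150,000 / 50,000 = 3,523 s.
3,523 s = 58:43.

58:43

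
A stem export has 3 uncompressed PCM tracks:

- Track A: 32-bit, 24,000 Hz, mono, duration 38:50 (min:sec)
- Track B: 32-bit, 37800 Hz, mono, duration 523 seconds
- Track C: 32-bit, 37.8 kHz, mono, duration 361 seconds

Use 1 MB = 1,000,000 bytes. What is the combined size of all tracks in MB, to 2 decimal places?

Track A: 38:50 (min:sec) = 2,330 s; 24,000 × 2,330 × 4 × 1 = 223,680,000 bytes.
Track B: 37,800 × 523 × 4 × 1 = 79,077,600 bytes.
Track C: 37,800 × 361 × 4 × 1 = 54,583,200 bytes.
Total = 357,340,800 bytes = 357.34 MB.

357.34 MB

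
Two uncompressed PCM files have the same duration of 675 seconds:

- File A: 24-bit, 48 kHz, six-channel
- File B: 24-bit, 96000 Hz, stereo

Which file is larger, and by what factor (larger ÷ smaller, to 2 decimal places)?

File A, by a factor of 1.50

File A: 48,000 × 3 × 6 = 864,000 bytes/s.
File B: 96,000 × 3 × 2 = 576,000 bytes/s.
File A is larger; ratio = 583,200,000 / 388,800,000 = 1.50.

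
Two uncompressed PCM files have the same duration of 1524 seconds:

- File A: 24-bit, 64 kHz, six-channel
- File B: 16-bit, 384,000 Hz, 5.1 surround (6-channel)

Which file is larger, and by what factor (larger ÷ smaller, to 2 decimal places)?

File A: 64,000 × 3 × 6 = 1,152,000 bytes/s.
File B: 384,000 × 2 × 6 = 4,608,000 bytes/s.
File B is larger; ratio = 7,022,592,000 / 1,755,648,000 = 4.00.

File B, by a factor of 4.00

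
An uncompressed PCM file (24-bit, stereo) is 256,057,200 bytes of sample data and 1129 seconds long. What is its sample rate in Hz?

Bytes = sample_rate × seconds × bytes_per_sample × channels.
sample_rate = 256,057,200 / (1,129 × 3 × 2) = 256,057,200 / 6,774 = 37,800 Hz.

37,800 Hz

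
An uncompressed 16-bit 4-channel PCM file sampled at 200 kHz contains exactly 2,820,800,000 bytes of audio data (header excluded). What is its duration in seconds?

1,763 seconds

Byte rate = 200,000 × 2 × 4 = 1,600,000 bytes/s.
Duration = 2,820,800,000 / 1,600,000 = 1,763 s.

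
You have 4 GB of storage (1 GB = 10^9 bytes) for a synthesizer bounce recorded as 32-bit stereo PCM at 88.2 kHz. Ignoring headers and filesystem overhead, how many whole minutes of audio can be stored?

Uncompressed byte rate = 88,200 × 4 × 2 = 705,600 bytes/s.
Capacity = 4 × 1,000,000,000 = 4,000,000,000 bytes.
4,000,000,000 / 705,600 ≈ 5668.93 s → 94 minutes.

94 minutes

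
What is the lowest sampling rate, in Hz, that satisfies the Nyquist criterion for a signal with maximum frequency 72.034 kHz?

Minimum sample rate = 2 × 72,034 Hz = 144,068 Hz.

144,068 Hz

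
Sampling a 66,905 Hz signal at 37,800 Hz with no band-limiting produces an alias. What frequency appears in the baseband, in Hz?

8,695 Hz

Nyquist = 37,800/2 = 18,900 Hz; 66,905 Hz exceeds it.
Alias = |66,905 − 2×37,800| = |66,905 − 75,600| = 8,695 Hz.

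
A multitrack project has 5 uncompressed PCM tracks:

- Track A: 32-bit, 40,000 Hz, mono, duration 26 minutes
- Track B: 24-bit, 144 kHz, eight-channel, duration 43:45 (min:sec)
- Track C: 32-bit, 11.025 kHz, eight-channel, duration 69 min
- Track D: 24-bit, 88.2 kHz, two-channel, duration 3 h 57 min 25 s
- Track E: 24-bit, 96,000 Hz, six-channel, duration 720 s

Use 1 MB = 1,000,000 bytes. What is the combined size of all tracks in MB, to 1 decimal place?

Track A: 26 minutes = 1,560 s; 40,000 × 1,560 × 4 × 1 = 249,600,000 bytes.
Track B: 43:45 (min:sec) = 2,625 s; 144,000 × 2,625 × 3 × 8 = 9,072,000,000 bytes.
Track C: 69 min = 4,140 s; 11,025 × 4,140 × 4 × 8 = 1,460,592,000 bytes.
Track D: 3 h 57 min 25 s = 14,245 s; 88,200 × 14,245 × 3 × 2 = 7,538,454,000 bytes.
Track E: 96,000 × 720 × 3 × 6 = 1,244,160,000 bytes.
Total = 19,564,806,000 bytes = 19564.8 MB.

19564.8 MB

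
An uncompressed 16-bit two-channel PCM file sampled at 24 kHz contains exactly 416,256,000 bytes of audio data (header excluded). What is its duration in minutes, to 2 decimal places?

Byte rate = 24,000 × 2 × 2 = 96,000 bytes/s.
Duration = 416,256,000 / 96,000 = 4,336 s.
4,336 s / 60 = 72.27 minutes.

72.27 minutes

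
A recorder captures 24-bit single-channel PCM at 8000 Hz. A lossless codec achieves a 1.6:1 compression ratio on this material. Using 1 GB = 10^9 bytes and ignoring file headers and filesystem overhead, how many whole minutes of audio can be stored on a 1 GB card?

1,111 minutes

Uncompressed byte rate = 8,000 × 3 × 1 = 24,000 bytes/s.
After 1.6:1 compression, effective rate ≈ 15000 bytes/s.
Capacity = 1 × 1,000,000,000 = 1,000,000,000 bytes.
1,000,000,000 / effective rate ≈ 66666.67 s → 1,111 minutes.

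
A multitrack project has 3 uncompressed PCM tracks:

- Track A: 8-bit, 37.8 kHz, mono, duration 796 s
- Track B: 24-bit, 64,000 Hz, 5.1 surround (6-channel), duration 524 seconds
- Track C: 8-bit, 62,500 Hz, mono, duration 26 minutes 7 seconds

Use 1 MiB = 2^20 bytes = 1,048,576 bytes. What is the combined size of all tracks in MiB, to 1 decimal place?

Track A: 37,800 × 796 × 1 × 1 = 30,088,800 bytes.
Track B: 64,000 × 524 × 3 × 6 = 603,648,000 bytes.
Track C: 26 minutes 7 seconds = 1,567 s; 62,500 × 1,567 × 1 × 1 = 97,937,500 bytes.
Total = 731,674,300 bytes = 697.8 MiB.

697.8 MiB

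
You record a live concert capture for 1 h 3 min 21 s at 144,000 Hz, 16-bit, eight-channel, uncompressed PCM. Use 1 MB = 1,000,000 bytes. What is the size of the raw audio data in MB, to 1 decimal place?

8757.5 MB

Duration = 1 h 3 min 21 s = 3,801 s.
Bytes = 144,000 samples/s × 3,801 s × 2 bytes/sample × 8 ch = 8,757,504,000 bytes.
8,757,504,000 / 1,000,000 = 8757.5 MB.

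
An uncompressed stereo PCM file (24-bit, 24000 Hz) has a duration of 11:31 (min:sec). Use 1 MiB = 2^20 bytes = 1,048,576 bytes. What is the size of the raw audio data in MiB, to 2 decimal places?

Duration = 11:31 (min:sec) = 691 s.
Bytes = 24,000 samples/s × 691 s × 3 bytes/sample × 2 ch = 99,504,000 bytes.
99,504,000 / 1,048,576 = 94.89 MiB.

94.89 MiB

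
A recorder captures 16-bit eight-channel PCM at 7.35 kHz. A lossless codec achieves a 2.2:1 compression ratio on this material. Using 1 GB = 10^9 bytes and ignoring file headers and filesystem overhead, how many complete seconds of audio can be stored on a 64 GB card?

Uncompressed byte rate = 7,350 × 2 × 8 = 117,600 bytes/s.
After 2.2:1 compression, effective rate ≈ 53454.55 bytes/s.
Capacity = 64 × 1,000,000,000 = 64,000,000,000 bytes.
64,000,000,000 / effective rate ≈ 1197278.91 s → 1,197,278 seconds.

1,197,278 seconds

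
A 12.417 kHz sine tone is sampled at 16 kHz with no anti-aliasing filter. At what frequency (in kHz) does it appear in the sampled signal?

Nyquist = 16,000/2 = 8,000 Hz; 12,417 Hz exceeds it.
Alias = |12,417 − 1×16,000| = |12,417 − 16,000| = 3,583 Hz = 3.583 kHz.

3.583 kHz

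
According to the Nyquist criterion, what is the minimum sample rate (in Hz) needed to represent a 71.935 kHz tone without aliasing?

143,870 Hz

Minimum sample rate = 2 × 71,935 Hz = 143,870 Hz.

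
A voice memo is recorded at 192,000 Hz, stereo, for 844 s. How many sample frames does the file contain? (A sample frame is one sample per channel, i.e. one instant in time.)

162,048,000 sample frames

192,000 samples/s × 844 s = 162,048,000 frames.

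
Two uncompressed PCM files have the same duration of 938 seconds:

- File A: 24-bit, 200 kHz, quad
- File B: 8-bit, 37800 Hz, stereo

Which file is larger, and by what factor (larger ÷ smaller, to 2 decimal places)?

File A: 200,000 × 3 × 4 = 2,400,000 bytes/s.
File B: 37,800 × 1 × 2 = 75,600 bytes/s.
File A is larger; ratio = 2,251,200,000 / 70,912,800 = 31.75.

File A, by a factor of 31.75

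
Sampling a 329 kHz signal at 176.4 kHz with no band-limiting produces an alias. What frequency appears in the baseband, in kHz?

23.8 kHz

Nyquist = 176,400/2 = 88,200 Hz; 329,000 Hz exceeds it.
Alias = |329,000 − 2×176,400| = |329,000 − 352,800| = 23,800 Hz = 23.8 kHz.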